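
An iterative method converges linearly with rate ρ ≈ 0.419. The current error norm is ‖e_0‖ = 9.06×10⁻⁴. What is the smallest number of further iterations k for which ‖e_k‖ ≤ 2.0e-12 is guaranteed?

23

After k steps, ‖e_k‖ ≈ 9.06×10⁻⁴·0.419^k.
Need 0.419^k ≤ 2.0e-12/9.06×10⁻⁴ = 2.20751e-09.
k ≥ ln(2.20751e-09)/ln(0.419) = -19.9314/-0.86988 = 22.913.
Smallest integer k = 23.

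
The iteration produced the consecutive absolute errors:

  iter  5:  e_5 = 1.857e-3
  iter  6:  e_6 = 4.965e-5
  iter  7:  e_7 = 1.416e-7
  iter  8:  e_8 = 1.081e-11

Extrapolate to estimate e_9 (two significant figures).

2.4e-18

First estimate the order: p ≈ ln(e_8/e_7) / ln(e_7/e_6) = ln(1.081e-11/1.416e-7)/ln(1.416e-7/4.965e-5) = ln(7.63418e-05)/ln(0.00285196) ≈ 1.6179.
Then e_9 ≈ e_8·(e_8/e_7)^p = 1.081e-11·(7.63418e-05)^1.6179 = 1.081e-11·2.18133e-07 ≈ 2.358e-18.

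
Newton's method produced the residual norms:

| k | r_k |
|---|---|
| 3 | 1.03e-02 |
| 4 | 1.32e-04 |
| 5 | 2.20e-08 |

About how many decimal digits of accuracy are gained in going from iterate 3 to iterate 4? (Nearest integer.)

Digits gained ≈ log₁₀(r_3/r_4) = log₁₀(1.03e-02/1.32e-04) = log₁₀(78.0303) ≈ 1.892.

2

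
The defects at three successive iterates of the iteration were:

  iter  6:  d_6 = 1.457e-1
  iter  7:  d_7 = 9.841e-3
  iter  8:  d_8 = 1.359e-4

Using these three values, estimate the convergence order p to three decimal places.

1.589

p ≈ ln(d_8/d_7) / ln(d_7/d_6)
  = ln(1.359e-4/9.841e-3) / ln(9.841e-3/1.457e-1)
  = ln(0.0138096) / ln(0.0675429)
  = -4.282391 / -2.694992 ≈ 1.589018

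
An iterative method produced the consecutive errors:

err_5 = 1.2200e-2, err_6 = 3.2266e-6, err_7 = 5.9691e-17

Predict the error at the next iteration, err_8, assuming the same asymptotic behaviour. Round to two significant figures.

3.8e-49

First estimate the order: p ≈ ln(err_7/err_6) / ln(err_6/err_5) = ln(5.9691e-17/3.2266e-6)/ln(3.2266e-6/1.2200e-2) = ln(1.84997e-11)/ln(0.000264475) ≈ 3.0000.
Then err_8 ≈ err_7·(err_7/err_6)^p = 5.9691e-17·(1.84997e-11)^3.0000 = 5.9691e-17·6.33132e-33 ≈ 3.779e-49.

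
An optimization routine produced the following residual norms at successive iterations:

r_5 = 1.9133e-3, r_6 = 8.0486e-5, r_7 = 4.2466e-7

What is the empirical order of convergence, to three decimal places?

p ≈ ln(r_7/r_6) / ln(r_6/r_5)
  = ln(4.2466e-7/8.0486e-5) / ln(8.0486e-5/1.9133e-3)
  = ln(0.0052762) / ln(0.0420666)
  = -5.244549 / -3.168501 ≈ 1.655215

1.655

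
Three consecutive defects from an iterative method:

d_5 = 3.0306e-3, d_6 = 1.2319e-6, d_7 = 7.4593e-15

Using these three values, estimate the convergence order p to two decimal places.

2.42

p ≈ ln(d_7/d_6) / ln(d_6/d_5)
  = ln(7.4593e-15/1.2319e-6) / ln(1.2319e-6/3.0306e-3)
  = ln(6.05512e-09) / ln(0.000406487)
  = -18.92236 / -7.80796 ≈ 2.42347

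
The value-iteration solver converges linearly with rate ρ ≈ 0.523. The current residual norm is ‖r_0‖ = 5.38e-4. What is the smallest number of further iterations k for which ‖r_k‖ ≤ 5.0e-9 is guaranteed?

18

After k steps, ‖r_k‖ ≈ 5.38e-4·0.523^k.
Need 0.523^k ≤ 5.0e-9/5.38e-4 = 9.29368e-06.
k ≥ ln(9.29368e-06)/ln(0.523) = -11.5862/-0.64817 = 17.875.
Smallest integer k = 18.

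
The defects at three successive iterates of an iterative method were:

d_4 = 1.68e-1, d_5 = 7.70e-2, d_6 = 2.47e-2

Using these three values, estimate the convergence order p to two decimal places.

p ≈ ln(d_6/d_5) / ln(d_5/d_4)
  = ln(2.47e-2/7.70e-2) / ln(7.70e-2/1.68e-1)
  = ln(0.320779) / ln(0.458333)
  = -1.13700 / -0.78016 ≈ 1.45739

1.46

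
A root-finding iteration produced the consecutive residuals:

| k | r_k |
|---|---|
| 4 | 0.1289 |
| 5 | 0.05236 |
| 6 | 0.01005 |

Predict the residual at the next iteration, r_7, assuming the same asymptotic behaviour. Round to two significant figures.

4.9e-4

First estimate the order: p ≈ ln(r_6/r_5) / ln(r_5/r_4) = ln(0.01005/0.05236)/ln(0.05236/0.1289) = ln(0.19194)/ln(0.406206) ≈ 1.8321.
Then r_7 ≈ r_6·(r_6/r_5)^p = 0.01005·(0.19194)^1.8321 = 0.01005·0.0486057 ≈ 0.0004885.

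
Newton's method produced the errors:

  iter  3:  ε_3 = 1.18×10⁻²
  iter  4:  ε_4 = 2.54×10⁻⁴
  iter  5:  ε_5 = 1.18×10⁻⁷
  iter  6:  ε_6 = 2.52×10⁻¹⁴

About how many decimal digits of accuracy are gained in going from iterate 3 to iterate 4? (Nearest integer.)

2

Digits gained ≈ log₁₀(ε_3/ε_4) = log₁₀(1.18×10⁻²/2.54×10⁻⁴) = log₁₀(46.4567) ≈ 1.667.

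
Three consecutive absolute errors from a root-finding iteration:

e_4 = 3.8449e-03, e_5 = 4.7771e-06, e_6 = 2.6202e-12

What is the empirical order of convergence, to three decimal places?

p ≈ ln(e_6/e_5) / ln(e_5/e_4)
  = ln(2.6202e-12/4.7771e-06) / ln(4.7771e-06/3.8449e-03)
  = ln(5.48492e-07) / ln(0.00124245)
  = -14.416093 / -6.690670 ≈ 2.154656

2.155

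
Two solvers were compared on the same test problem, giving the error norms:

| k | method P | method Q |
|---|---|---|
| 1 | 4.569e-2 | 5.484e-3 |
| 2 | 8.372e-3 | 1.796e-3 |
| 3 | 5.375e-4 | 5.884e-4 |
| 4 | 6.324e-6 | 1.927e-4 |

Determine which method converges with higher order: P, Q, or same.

P

Method P: p ≈ ln(6.324e-6/5.375e-4)/ln(5.375e-4/8.372e-3) ≈ 1.62.
Method Q: p ≈ ln(1.927e-4/5.884e-4)/ln(5.884e-4/1.796e-3) ≈ 1.00.
Method P has the higher order (≈1.6 vs ≈1.0).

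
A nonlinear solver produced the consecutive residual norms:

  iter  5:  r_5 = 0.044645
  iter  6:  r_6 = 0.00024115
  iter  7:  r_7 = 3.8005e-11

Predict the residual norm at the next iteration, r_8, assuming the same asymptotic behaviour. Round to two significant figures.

1.5e-31

First estimate the order: p ≈ ln(r_7/r_6) / ln(r_6/r_5) = ln(3.8005e-11/0.00024115)/ln(0.00024115/0.044645) = ln(1.57599e-07)/ln(0.0054015) ≈ 3.0000.
Then r_8 ≈ r_7·(r_7/r_6)^p = 3.8005e-11·(1.57599e-07)^3.0000 = 3.8005e-11·3.91436e-21 ≈ 1.488e-31.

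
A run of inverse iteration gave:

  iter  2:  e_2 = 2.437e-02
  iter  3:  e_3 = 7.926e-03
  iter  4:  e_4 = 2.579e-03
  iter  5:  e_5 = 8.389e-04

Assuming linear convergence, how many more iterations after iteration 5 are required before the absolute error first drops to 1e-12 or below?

Rate ρ ≈ e_5/e_4 = 8.389e-04/2.579e-03 = 0.3253.
After j more steps, e_{5+j} ≈ 8.389e-04·ρ^j; need ρ^j ≤ 1e-12/8.389e-04 = 1.19204e-09.
j ≥ ln(1.19204e-09)/ln(0.3253) = -20.5476/-1.12301 = 18.297.
So 19 more iterations are needed.

19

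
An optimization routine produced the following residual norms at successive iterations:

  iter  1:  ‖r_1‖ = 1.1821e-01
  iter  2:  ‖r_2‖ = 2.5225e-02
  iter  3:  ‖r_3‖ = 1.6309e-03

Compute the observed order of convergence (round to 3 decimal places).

p ≈ ln(‖r_3‖/‖r_2‖) / ln(‖r_2‖/‖r_1‖)
  = ln(1.6309e-03/2.5225e-02) / ln(2.5225e-02/1.1821e-01)
  = ln(0.0646541) / ln(0.213391)
  = -2.738704 / -1.544629 ≈ 1.773050

1.773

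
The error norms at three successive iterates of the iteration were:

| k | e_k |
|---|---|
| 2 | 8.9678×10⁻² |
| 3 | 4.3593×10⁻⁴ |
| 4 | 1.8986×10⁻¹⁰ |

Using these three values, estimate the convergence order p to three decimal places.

2.750

p ≈ ln(e_4/e_3) / ln(e_3/e_2)
  = ln(1.8986×10⁻¹⁰/4.3593×10⁻⁴) / ln(4.3593×10⁻⁴/8.9678×10⁻²)
  = ln(4.35529e-07) / ln(0.00486106)
  = -14.646704 / -5.326499 ≈ 2.749781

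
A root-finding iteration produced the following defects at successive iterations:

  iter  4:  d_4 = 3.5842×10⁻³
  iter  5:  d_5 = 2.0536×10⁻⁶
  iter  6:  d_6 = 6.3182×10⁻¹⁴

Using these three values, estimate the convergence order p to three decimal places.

2.317

p ≈ ln(d_6/d_5) / ln(d_5/d_4)
  = ln(6.3182×10⁻¹⁴/2.0536×10⁻⁶) / ln(2.0536×10⁻⁶/3.5842×10⁻³)
  = ln(3.07665e-08) / ln(0.000572959)
  = -17.296839 / -7.464696 ≈ 2.317153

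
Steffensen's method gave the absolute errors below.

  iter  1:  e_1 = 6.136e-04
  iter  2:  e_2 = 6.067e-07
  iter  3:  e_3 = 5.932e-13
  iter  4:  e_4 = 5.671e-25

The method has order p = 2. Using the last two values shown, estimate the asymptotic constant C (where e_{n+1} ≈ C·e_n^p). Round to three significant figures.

C ≈ e_4 / e_3^2
  = 5.671e-25 / (5.932e-13)^2
  = 5.671e-25 / 3.51886e-25 ≈ 1.6116

1.61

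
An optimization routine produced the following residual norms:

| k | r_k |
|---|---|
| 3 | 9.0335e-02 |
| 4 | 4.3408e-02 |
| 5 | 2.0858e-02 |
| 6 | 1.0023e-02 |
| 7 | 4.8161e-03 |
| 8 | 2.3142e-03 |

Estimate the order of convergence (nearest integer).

1

Consecutive ratios: r_8/r_7 = 2.3142e-03/4.8161e-03 = 0.480513, r_7/r_6 = 4.8161e-03/1.0023e-02 = 0.480505.
p ≈ ln(0.480513)/ln(0.480505) = -0.7329/-0.7329 ≈ 1.00.
So the convergence is linear (order 1).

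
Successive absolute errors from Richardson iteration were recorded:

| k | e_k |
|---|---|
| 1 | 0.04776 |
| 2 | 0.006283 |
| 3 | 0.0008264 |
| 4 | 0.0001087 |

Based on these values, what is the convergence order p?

1

Consecutive ratios: e_4/e_3 = 0.0001087/0.0008264 = 0.131534, e_3/e_2 = 0.0008264/0.006283 = 0.13153.
p ≈ ln(0.131534)/ln(0.13153) = -2.0285/-2.0285 ≈ 1.00.
So the convergence is linear (order 1).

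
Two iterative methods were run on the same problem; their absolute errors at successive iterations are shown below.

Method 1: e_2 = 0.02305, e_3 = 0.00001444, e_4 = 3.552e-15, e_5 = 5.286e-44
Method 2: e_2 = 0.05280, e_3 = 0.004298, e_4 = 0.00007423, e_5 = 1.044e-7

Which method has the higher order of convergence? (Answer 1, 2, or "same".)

1

Method 1: p ≈ ln(5.286e-44/3.552e-15)/ln(3.552e-15/0.00001444) ≈ 3.00.
Method 2: p ≈ ln(1.044e-7/0.00007423)/ln(0.00007423/0.004298) ≈ 1.62.
Method 1 has the higher order (≈3.0 vs ≈1.6).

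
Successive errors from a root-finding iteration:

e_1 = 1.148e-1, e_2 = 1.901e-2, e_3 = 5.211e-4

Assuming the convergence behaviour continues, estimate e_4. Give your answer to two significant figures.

First estimate the order: p ≈ ln(e_3/e_2) / ln(e_2/e_1) = ln(5.211e-4/1.901e-2)/ln(1.901e-2/1.148e-1) = ln(0.0274119)/ln(0.165592) ≈ 2.0002.
Then e_4 ≈ e_3·(e_3/e_2)^p = 5.211e-4·(0.0274119)^2.0002 = 5.211e-4·0.000750872 ≈ 3.913e-07.

3.9e-7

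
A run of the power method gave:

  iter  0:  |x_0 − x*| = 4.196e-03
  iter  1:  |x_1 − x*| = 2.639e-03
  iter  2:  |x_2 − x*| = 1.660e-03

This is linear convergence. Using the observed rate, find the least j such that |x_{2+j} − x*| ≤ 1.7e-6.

Rate ρ ≈ |x_2 − x*|/|x_1 − x*| = 1.660e-03/2.639e-03 = 0.6290.
After j more steps, |x_{2+j} − x*| ≈ 1.660e-03·ρ^j; need ρ^j ≤ 1.7e-6/1.660e-03 = 0.0010241.
j ≥ ln(0.0010241)/ln(0.6290) = -6.8839/-0.46362 = 14.848.
So 15 more iterations are needed.

15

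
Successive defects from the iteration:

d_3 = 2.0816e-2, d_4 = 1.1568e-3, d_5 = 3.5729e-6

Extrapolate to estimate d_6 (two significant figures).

First estimate the order: p ≈ ln(d_5/d_4) / ln(d_4/d_3) = ln(3.5729e-6/1.1568e-3)/ln(1.1568e-3/2.0816e-2) = ln(0.00308861)/ln(0.0555726) ≈ 2.0000.
Then d_6 ≈ d_5·(d_5/d_4)^p = 3.5729e-6·(0.00308861)^2.0000 = 3.5729e-6·9.53951e-06 ≈ 3.408e-11.

3.4e-11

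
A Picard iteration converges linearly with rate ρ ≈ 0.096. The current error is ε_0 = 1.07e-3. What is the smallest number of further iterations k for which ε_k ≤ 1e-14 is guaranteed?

11

After k steps, ε_k ≈ 1.07e-3·0.096^k.
Need 0.096^k ≤ 1e-14/1.07e-3 = 9.34579e-12.
k ≥ ln(9.34579e-12)/ln(0.096) = -25.3961/-2.34341 = 10.837.
Smallest integer k = 11.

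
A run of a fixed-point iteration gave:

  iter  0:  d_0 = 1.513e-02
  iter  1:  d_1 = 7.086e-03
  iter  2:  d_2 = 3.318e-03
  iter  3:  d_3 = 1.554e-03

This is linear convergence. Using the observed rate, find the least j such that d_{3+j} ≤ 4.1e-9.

17

Rate ρ ≈ d_3/d_2 = 1.554e-03/3.318e-03 = 0.4684.
After j more steps, d_{3+j} ≈ 1.554e-03·ρ^j; need ρ^j ≤ 4.1e-9/1.554e-03 = 2.63835e-06.
j ≥ ln(2.63835e-06)/ln(0.4684) = -12.8454/-0.75843 = 16.937.
So 17 more iterations are needed.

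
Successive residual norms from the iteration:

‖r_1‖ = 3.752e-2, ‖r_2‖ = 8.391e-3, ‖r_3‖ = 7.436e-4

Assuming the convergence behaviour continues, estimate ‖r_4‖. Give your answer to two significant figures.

First estimate the order: p ≈ ln(‖r_3‖/‖r_2‖) / ln(‖r_2‖/‖r_1‖) = ln(7.436e-4/8.391e-3)/ln(8.391e-3/3.752e-2) = ln(0.0886188)/ln(0.223641) ≈ 1.6181.
Then ‖r_4‖ ≈ ‖r_3‖·(‖r_3‖/‖r_2‖)^p = 7.436e-4·(0.0886188)^1.6181 = 7.436e-4·0.0198149 ≈ 1.473e-05.

1.5e-5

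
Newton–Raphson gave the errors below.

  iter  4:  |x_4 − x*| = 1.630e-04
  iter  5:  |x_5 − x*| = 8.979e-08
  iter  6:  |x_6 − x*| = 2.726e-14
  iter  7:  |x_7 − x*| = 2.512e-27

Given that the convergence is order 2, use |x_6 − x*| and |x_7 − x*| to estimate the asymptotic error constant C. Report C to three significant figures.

3.38

C ≈ |x_7 − x*| / |x_6 − x*|^2
  = 2.512e-27 / (2.726e-14)^2
  = 2.512e-27 / 7.43108e-28 ≈ 3.3804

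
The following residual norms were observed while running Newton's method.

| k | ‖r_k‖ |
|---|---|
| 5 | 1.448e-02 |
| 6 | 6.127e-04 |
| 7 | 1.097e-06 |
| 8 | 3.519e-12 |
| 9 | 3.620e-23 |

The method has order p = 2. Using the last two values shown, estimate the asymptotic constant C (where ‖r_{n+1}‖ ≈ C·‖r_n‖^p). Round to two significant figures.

2.9

C ≈ ‖r_9‖ / ‖r_8‖^2
  = 3.620e-23 / (3.519e-12)^2
  = 3.620e-23 / 1.23834e-23 ≈ 2.9233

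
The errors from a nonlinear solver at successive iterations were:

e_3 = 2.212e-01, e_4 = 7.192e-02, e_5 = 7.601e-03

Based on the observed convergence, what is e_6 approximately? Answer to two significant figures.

First estimate the order: p ≈ ln(e_5/e_4) / ln(e_4/e_3) = ln(7.601e-03/7.192e-02)/ln(7.192e-02/2.212e-01) = ln(0.105687)/ln(0.325136) ≈ 2.0002.
Then e_6 ≈ e_5·(e_5/e_4)^p = 7.601e-03·(0.105687)^2.0002 = 7.601e-03·0.0111647 ≈ 8.486e-05.

8.5e-5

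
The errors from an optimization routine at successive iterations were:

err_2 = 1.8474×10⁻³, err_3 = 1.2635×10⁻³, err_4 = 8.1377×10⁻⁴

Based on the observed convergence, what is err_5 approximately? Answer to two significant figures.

4.9e-4

First estimate the order: p ≈ ln(err_4/err_3) / ln(err_3/err_2) = ln(8.1377×10⁻⁴/1.2635×10⁻³)/ln(1.2635×10⁻³/1.8474×10⁻³) = ln(0.64406)/ln(0.683934) ≈ 1.1581.
Then err_5 ≈ err_4·(err_4/err_3)^p = 8.1377×10⁻⁴·(0.64406)^1.1581 = 8.1377×10⁻⁴·0.600783 ≈ 0.0004889.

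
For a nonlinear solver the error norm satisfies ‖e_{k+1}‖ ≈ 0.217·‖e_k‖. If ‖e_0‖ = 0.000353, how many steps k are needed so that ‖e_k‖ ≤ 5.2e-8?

After k steps, ‖e_k‖ ≈ 0.000353·0.217^k.
Need 0.217^k ≤ 5.2e-8/0.000353 = 0.000147309.
k ≥ ln(0.000147309)/ln(0.217) = -8.8230/-1.52786 = 5.775.
Smallest integer k = 6.

6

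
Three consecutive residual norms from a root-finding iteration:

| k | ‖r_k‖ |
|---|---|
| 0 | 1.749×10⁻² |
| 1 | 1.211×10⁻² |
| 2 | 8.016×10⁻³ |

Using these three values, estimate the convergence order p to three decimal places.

1.122

p ≈ ln(‖r_2‖/‖r_1‖) / ln(‖r_1‖/‖r_0‖)
  = ln(8.016×10⁻³/1.211×10⁻²) / ln(1.211×10⁻²/1.749×10⁻²)
  = ln(0.661932) / ln(0.692396)
  = -0.412592 / -0.367597 ≈ 1.122403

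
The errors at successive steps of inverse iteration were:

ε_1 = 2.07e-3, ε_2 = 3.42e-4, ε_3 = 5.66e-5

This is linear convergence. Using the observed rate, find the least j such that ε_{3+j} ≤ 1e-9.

7

Rate ρ ≈ ε_3/ε_2 = 5.66e-5/3.42e-4 = 0.1655.
After j more steps, ε_{3+j} ≈ 5.66e-5·ρ^j; need ρ^j ≤ 1e-9/5.66e-5 = 1.76678e-05.
j ≥ ln(1.76678e-05)/ln(0.1655) = -10.9438/-1.79878 = 6.084.
So 7 more iterations are needed.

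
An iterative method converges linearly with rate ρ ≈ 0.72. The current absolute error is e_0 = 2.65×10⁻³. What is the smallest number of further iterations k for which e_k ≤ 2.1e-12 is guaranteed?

64

After k steps, e_k ≈ 2.65×10⁻³·0.72^k.
Need 0.72^k ≤ 2.1e-12/2.65×10⁻³ = 7.92453e-10.
k ≥ ln(7.92453e-10)/ln(0.72) = -20.9559/-0.32850 = 63.793.
Smallest integer k = 64.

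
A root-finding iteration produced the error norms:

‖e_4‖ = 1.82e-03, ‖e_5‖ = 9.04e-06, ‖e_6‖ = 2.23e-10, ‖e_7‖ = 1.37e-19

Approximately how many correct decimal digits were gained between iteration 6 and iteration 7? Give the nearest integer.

9

Digits gained ≈ log₁₀(‖e_6‖/‖e_7‖) = log₁₀(2.23e-10/1.37e-19) = log₁₀(1.62774e+09) ≈ 9.212.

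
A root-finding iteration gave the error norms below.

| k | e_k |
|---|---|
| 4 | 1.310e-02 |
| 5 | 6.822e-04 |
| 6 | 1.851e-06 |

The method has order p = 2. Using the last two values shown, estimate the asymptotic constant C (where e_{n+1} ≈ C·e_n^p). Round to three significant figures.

3.98

C ≈ e_6 / e_5^2
  = 1.851e-06 / (6.822e-04)^2
  = 1.851e-06 / 4.65397e-07 ≈ 3.9773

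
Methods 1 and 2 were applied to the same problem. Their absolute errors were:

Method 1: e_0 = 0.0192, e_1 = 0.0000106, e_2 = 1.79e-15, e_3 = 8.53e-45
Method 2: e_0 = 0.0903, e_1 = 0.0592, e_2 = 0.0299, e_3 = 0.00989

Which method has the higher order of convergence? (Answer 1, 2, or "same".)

Method 1: p ≈ ln(8.53e-45/1.79e-15)/ln(1.79e-15/0.0000106) ≈ 3.00.
Method 2: p ≈ ln(0.00989/0.0299)/ln(0.0299/0.0592) ≈ 1.62.
Method 1 has the higher order (≈3.0 vs ≈1.6).

1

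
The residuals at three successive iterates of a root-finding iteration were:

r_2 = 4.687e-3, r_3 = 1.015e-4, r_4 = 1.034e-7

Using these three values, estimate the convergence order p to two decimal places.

p ≈ ln(r_4/r_3) / ln(r_3/r_2)
  = ln(1.034e-7/1.015e-4) / ln(1.015e-4/4.687e-3)
  = ln(0.00101872) / ln(0.0216556)
  = -6.88921 / -3.83249 ≈ 1.79758

1.80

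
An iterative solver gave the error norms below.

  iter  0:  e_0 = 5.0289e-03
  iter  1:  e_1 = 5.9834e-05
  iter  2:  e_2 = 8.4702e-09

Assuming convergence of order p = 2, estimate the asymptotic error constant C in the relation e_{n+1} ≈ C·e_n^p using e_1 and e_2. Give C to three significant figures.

2.37

C ≈ e_2 / e_1^2
  = 8.4702e-09 / (5.9834e-05)^2
  = 8.4702e-09 / 3.58011e-09 ≈ 2.3659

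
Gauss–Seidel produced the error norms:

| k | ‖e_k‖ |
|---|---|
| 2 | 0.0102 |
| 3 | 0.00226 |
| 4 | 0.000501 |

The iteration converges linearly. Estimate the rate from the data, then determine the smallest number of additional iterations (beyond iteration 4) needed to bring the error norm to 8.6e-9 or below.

8

Rate ρ ≈ ‖e_4‖/‖e_3‖ = 0.000501/0.00226 = 0.2217.
After j more steps, ‖e_{4+j}‖ ≈ 0.000501·ρ^j; need ρ^j ≤ 8.6e-9/0.000501 = 1.71657e-05.
j ≥ ln(1.71657e-05)/ln(0.2217) = -10.9726/-1.50643 = 7.284.
So 8 more iterations are needed.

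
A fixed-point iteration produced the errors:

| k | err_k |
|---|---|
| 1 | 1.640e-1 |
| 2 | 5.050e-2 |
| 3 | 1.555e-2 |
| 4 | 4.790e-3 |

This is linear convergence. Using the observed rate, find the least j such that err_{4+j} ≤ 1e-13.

21

Rate ρ ≈ err_4/err_3 = 4.790e-3/1.555e-2 = 0.3080.
After j more steps, err_{4+j} ≈ 4.790e-3·ρ^j; need ρ^j ≤ 1e-13/4.790e-3 = 2.08768e-11.
j ≥ ln(2.08768e-11)/ln(0.3080) = -24.5924/-1.17766 = 20.882.
So 21 more iterations are needed.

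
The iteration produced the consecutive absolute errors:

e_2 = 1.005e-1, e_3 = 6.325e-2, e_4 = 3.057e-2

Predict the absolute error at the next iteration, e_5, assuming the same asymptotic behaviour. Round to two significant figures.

First estimate the order: p ≈ ln(e_4/e_3) / ln(e_3/e_2) = ln(3.057e-2/6.325e-2)/ln(6.325e-2/1.005e-1) = ln(0.48332)/ln(0.629353) ≈ 1.5701.
Then e_5 ≈ e_4·(e_4/e_3)^p = 3.057e-2·(0.48332)^1.5701 = 3.057e-2·0.319313 ≈ 0.009761.

9.8e-3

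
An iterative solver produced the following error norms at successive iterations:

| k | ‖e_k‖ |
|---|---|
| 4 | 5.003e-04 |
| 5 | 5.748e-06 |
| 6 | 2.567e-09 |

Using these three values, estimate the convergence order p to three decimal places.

p ≈ ln(‖e_6‖/‖e_5‖) / ln(‖e_5‖/‖e_4‖)
  = ln(2.567e-09/5.748e-06) / ln(5.748e-06/5.003e-04)
  = ln(0.00044659) / ln(0.0114891)
  = -7.713870 / -4.466357 ≈ 1.727106

1.727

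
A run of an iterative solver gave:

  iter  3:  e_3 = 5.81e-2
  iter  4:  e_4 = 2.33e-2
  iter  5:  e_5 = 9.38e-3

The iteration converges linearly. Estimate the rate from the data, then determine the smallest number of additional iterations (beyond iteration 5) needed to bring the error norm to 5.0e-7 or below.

11

Rate ρ ≈ e_5/e_4 = 9.38e-3/2.33e-2 = 0.4026.
After j more steps, e_{5+j} ≈ 9.38e-3·ρ^j; need ρ^j ≤ 5.0e-7/9.38e-3 = 5.33049e-05.
j ≥ ln(5.33049e-05)/ln(0.4026) = -9.8395/-0.90981 = 10.815.
So 11 more iterations are needed.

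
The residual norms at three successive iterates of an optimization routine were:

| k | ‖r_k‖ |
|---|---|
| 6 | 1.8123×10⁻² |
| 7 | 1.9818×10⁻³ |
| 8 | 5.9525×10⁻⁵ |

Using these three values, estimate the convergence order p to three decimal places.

p ≈ ln(‖r_8‖/‖r_7‖) / ln(‖r_7‖/‖r_6‖)
  = ln(5.9525×10⁻⁵/1.9818×10⁻³) / ln(1.9818×10⁻³/1.8123×10⁻²)
  = ln(0.0300358) / ln(0.109353)
  = -3.505365 / -2.213174 ≈ 1.583863

1.584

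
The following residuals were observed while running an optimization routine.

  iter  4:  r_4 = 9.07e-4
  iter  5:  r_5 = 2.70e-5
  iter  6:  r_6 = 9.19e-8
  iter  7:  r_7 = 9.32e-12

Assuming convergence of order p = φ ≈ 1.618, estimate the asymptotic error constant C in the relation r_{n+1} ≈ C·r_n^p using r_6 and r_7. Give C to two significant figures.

C ≈ r_7 / r_6^1.618
  = 9.32e-12 / (9.19e-8)^1.618
  = 9.32e-12 / 4.1176e-12 ≈ 2.2635

2.3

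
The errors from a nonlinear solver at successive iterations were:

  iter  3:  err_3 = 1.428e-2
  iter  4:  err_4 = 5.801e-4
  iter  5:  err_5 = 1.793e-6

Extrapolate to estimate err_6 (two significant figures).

First estimate the order: p ≈ ln(err_5/err_4) / ln(err_4/err_3) = ln(1.793e-6/5.801e-4)/ln(5.801e-4/1.428e-2) = ln(0.00309085)/ln(0.0406232) ≈ 1.8041.
Then err_6 ≈ err_5·(err_5/err_4)^p = 1.793e-6·(0.00309085)^1.8041 = 1.793e-6·2.9638e-05 ≈ 5.314e-11.

5.3e-11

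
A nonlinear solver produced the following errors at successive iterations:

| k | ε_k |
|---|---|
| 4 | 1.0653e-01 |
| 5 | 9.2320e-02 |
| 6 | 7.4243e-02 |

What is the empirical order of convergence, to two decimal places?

p ≈ ln(ε_6/ε_5) / ln(ε_5/ε_4)
  = ln(7.4243e-02/9.2320e-02) / ln(9.2320e-02/1.0653e-01)
  = ln(0.804192) / ln(0.86661)
  = -0.21792 / -0.14317 ≈ 1.52211

1.52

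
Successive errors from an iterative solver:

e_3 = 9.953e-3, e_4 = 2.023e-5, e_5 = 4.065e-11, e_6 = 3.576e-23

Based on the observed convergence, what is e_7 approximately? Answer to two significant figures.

1.1e-48

First estimate the order: p ≈ ln(e_6/e_5) / ln(e_5/e_4) = ln(3.576e-23/4.065e-11)/ln(4.065e-11/2.023e-5) = ln(8.79705e-13)/ln(2.00939e-06) ≈ 2.1162.
Then e_7 ≈ e_6·(e_6/e_5)^p = 3.576e-23·(8.79705e-13)^2.1162 = 3.576e-23·3.07472e-26 ≈ 1.1e-48.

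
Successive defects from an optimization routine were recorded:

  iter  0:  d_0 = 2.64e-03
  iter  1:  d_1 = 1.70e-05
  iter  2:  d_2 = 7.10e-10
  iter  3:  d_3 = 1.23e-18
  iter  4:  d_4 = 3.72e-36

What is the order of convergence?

Consecutive ratios: d_4/d_3 = 3.72e-36/1.23e-18 = 3.02439e-18, d_3/d_2 = 1.23e-18/7.10e-10 = 1.73239e-09.
p ≈ ln(3.02439e-18)/ln(1.73239e-09) = -40.3398/-20.1738 ≈ 2.00.
So the convergence is quadratic (order 2).

2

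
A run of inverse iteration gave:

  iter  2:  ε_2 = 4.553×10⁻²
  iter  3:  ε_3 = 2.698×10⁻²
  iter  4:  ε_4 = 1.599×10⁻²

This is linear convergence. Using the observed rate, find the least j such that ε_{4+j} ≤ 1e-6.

Rate ρ ≈ ε_4/ε_3 = 1.599×10⁻²/2.698×10⁻² = 0.5927.
After j more steps, ε_{4+j} ≈ 1.599×10⁻²·ρ^j; need ρ^j ≤ 1e-6/1.599×10⁻² = 6.25391e-05.
j ≥ ln(6.25391e-05)/ln(0.5927) = -9.6797/-0.52307 = 18.506.
So 19 more iterations are needed.

19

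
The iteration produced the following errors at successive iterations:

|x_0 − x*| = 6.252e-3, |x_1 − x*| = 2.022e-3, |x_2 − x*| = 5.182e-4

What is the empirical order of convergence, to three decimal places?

1.206

p ≈ ln(|x_2 − x*|/|x_1 − x*|) / ln(|x_1 − x*|/|x_0 − x*|)
  = ln(5.182e-4/2.022e-3) / ln(2.022e-3/6.252e-3)
  = ln(0.256281) / ln(0.323417)
  = -1.361481 / -1.128813 ≈ 1.206117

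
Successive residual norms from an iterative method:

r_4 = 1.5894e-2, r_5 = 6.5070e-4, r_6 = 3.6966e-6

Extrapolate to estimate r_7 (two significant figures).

First estimate the order: p ≈ ln(r_6/r_5) / ln(r_5/r_4) = ln(3.6966e-6/6.5070e-4)/ln(6.5070e-4/1.5894e-2) = ln(0.00568096)/ln(0.04094) ≈ 1.6180.
Then r_7 ≈ r_6·(r_6/r_5)^p = 3.6966e-6·(0.00568096)^1.6180 = 3.6966e-6·0.000232624 ≈ 8.599e-10.

8.6e-10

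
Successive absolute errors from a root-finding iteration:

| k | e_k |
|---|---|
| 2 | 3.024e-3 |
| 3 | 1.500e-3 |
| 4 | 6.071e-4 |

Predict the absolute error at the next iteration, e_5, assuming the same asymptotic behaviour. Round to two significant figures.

First estimate the order: p ≈ ln(e_4/e_3) / ln(e_3/e_2) = ln(6.071e-4/1.500e-3)/ln(1.500e-3/3.024e-3) = ln(0.404733)/ln(0.496032) ≈ 1.2901.
Then e_5 ≈ e_4·(e_4/e_3)^p = 6.071e-4·(0.404733)^1.2901 = 6.071e-4·0.311321 ≈ 0.000189.

1.9e-4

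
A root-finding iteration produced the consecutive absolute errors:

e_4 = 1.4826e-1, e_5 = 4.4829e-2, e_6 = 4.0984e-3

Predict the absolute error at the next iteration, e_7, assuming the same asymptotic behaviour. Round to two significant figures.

3.4e-5

First estimate the order: p ≈ ln(e_6/e_5) / ln(e_5/e_4) = ln(4.0984e-3/4.4829e-2)/ln(4.4829e-2/1.4826e-1) = ln(0.091423)/ln(0.302367) ≈ 2.0000.
Then e_7 ≈ e_6·(e_6/e_5)^p = 4.0984e-3·(0.091423)^2.0000 = 4.0984e-3·0.00835816 ≈ 3.426e-05.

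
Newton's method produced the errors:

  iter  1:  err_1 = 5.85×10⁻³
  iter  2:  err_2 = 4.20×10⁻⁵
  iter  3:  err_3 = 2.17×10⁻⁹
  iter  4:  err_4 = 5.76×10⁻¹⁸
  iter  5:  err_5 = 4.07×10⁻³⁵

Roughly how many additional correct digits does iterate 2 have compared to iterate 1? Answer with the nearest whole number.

Digits gained ≈ log₁₀(err_1/err_2) = log₁₀(5.85×10⁻³/4.20×10⁻⁵) = log₁₀(139.286) ≈ 2.144.

2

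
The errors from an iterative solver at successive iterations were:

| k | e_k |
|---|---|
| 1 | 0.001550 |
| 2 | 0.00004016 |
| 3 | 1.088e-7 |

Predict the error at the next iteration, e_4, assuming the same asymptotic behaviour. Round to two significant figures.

7.6e-12

First estimate the order: p ≈ ln(e_3/e_2) / ln(e_2/e_1) = ln(1.088e-7/0.00004016)/ln(0.00004016/0.001550) = ln(0.00270916)/ln(0.0259097) ≈ 1.6181.
Then e_4 ≈ e_3·(e_3/e_2)^p = 1.088e-7·(0.00270916)^1.6181 = 1.088e-7·7.01568e-05 ≈ 7.633e-12.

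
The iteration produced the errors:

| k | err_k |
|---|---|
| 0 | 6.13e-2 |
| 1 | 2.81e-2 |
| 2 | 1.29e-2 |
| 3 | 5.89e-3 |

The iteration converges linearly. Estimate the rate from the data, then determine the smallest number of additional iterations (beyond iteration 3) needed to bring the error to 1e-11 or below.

26

Rate ρ ≈ err_3/err_2 = 5.89e-3/1.29e-2 = 0.4566.
After j more steps, err_{3+j} ≈ 5.89e-3·ρ^j; need ρ^j ≤ 1e-11/5.89e-3 = 1.69779e-09.
j ≥ ln(1.69779e-09)/ln(0.4566) = -20.1939/-0.78395 = 25.759.
So 26 more iterations are needed.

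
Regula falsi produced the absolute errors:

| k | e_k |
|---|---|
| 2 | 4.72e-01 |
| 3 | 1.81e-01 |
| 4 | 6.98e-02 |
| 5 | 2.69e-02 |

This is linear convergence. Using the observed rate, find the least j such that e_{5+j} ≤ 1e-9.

18

Rate ρ ≈ e_5/e_4 = 2.69e-02/6.98e-02 = 0.3854.
After j more steps, e_{5+j} ≈ 2.69e-02·ρ^j; need ρ^j ≤ 1e-9/2.69e-02 = 3.71747e-08.
j ≥ ln(3.71747e-08)/ln(0.3854) = -17.1076/-0.95347 = 17.942.
So 18 more iterations are needed.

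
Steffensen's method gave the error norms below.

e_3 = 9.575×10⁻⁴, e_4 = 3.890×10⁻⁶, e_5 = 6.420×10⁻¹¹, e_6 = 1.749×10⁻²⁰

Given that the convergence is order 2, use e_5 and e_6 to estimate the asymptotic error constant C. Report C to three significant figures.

4.24

C ≈ e_6 / e_5^2
  = 1.749×10⁻²⁰ / (6.420×10⁻¹¹)^2
  = 1.749×10⁻²⁰ / 4.12164e-21 ≈ 4.2435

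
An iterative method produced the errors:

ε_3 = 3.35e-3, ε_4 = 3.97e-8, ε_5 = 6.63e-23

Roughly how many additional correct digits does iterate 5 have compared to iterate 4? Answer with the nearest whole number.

Digits gained ≈ log₁₀(ε_4/ε_5) = log₁₀(3.97e-8/6.63e-23) = log₁₀(5.98793e+14) ≈ 14.777.

15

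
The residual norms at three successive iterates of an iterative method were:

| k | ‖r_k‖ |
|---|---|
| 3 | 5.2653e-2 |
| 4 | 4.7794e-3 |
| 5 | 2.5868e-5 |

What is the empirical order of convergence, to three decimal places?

p ≈ ln(‖r_5‖/‖r_4‖) / ln(‖r_4‖/‖r_3‖)
  = ln(2.5868e-5/4.7794e-3) / ln(4.7794e-3/5.2653e-2)
  = ln(0.00541239) / ln(0.0907717)
  = -5.219065 / -2.399408 ≈ 2.175147

2.175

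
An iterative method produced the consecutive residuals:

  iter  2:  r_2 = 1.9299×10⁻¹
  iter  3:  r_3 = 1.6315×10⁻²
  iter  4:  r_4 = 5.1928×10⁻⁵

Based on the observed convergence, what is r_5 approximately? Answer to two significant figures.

First estimate the order: p ≈ ln(r_4/r_3) / ln(r_3/r_2) = ln(5.1928×10⁻⁵/1.6315×10⁻²)/ln(1.6315×10⁻²/1.9299×10⁻¹) = ln(0.00318284)/ln(0.0845381) ≈ 2.3274.
Then r_5 ≈ r_4·(r_4/r_3)^p = 5.1928×10⁻⁵·(0.00318284)^2.3274 = 5.1928×10⁻⁵·1.54188e-06 ≈ 8.007e-11.

8.0e-11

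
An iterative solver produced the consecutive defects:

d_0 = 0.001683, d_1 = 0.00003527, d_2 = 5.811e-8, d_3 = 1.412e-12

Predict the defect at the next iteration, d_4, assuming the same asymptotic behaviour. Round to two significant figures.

3.2e-20

First estimate the order: p ≈ ln(d_3/d_2) / ln(d_2/d_1) = ln(1.412e-12/5.811e-8)/ln(5.811e-8/0.00003527) = ln(2.42987e-05)/ln(0.00164758) ≈ 1.6580.
Then d_4 ≈ d_3·(d_3/d_2)^p = 1.412e-12·(2.42987e-05)^1.6580 = 1.412e-12·2.2351e-08 ≈ 3.156e-20.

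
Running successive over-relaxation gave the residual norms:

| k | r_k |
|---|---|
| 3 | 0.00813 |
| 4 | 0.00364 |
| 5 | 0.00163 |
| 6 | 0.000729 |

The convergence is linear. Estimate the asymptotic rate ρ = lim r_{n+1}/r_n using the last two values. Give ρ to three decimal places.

0.447

ρ ≈ r_6/r_5 = 0.000729/0.00163 = 0.44724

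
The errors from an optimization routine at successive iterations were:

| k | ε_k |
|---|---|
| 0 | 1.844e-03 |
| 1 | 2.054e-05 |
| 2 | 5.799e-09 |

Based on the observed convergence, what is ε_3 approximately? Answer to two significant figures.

First estimate the order: p ≈ ln(ε_2/ε_1) / ln(ε_1/ε_0) = ln(5.799e-09/2.054e-05)/ln(2.054e-05/1.844e-03) = ln(0.000282327)/ln(0.0111388) ≈ 1.8172.
Then ε_3 ≈ ε_2·(ε_2/ε_1)^p = 5.799e-09·(0.000282327)^1.8172 = 5.799e-09·3.55065e-07 ≈ 2.059e-15.

2.1e-15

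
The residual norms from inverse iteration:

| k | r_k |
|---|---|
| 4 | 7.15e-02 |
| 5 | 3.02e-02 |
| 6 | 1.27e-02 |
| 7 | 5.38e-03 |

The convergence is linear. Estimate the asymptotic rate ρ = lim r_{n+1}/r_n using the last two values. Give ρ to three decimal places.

ρ ≈ r_7/r_6 = 5.38e-03/1.27e-02 = 0.42362

0.424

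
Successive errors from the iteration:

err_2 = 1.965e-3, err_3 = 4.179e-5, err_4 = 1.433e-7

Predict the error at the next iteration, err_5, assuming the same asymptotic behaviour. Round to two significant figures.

First estimate the order: p ≈ ln(err_4/err_3) / ln(err_3/err_2) = ln(1.433e-7/4.179e-5)/ln(4.179e-5/1.965e-3) = ln(0.00342905)/ln(0.0212672) ≈ 1.4739.
Then err_5 ≈ err_4·(err_4/err_3)^p = 1.433e-7·(0.00342905)^1.4739 = 1.433e-7·0.000232859 ≈ 3.337e-11.

3.3e-11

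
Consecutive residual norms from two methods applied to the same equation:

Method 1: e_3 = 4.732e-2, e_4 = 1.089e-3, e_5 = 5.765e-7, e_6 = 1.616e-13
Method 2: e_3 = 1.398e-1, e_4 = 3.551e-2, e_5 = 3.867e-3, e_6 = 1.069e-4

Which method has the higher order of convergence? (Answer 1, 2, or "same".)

1

Method 1: p ≈ ln(1.616e-13/5.765e-7)/ln(5.765e-7/1.089e-3) ≈ 2.00.
Method 2: p ≈ ln(1.069e-4/3.867e-3)/ln(3.867e-3/3.551e-2) ≈ 1.62.
Method 1 has the higher order (≈2.0 vs ≈1.6).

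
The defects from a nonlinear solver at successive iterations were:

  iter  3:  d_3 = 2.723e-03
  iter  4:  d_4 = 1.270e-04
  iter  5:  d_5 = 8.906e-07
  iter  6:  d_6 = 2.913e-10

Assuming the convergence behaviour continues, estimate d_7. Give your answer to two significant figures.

6.7e-16

First estimate the order: p ≈ ln(d_6/d_5) / ln(d_5/d_4) = ln(2.913e-10/8.906e-07)/ln(8.906e-07/1.270e-04) = ln(0.000327083)/ln(0.0070126) ≈ 1.6180.
Then d_7 ≈ d_6·(d_6/d_5)^p = 2.913e-10·(0.000327083)^1.6180 = 2.913e-10·2.29465e-06 ≈ 6.684e-16.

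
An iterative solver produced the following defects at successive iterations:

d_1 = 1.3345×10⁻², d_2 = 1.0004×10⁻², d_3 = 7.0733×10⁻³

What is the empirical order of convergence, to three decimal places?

1.203

p ≈ ln(d_3/d_2) / ln(d_2/d_1)
  = ln(7.0733×10⁻³/1.0004×10⁻²) / ln(1.0004×10⁻²/1.3345×10⁻²)
  = ln(0.707047) / ln(0.749644)
  = -0.346658 / -0.288157 ≈ 1.203018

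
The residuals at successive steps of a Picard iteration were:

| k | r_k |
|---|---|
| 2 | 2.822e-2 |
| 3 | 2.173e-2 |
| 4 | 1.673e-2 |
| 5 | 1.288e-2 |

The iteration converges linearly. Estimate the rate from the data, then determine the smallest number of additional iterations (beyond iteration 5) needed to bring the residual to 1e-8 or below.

54

Rate ρ ≈ r_5/r_4 = 1.288e-2/1.673e-2 = 0.7699.
After j more steps, r_{5+j} ≈ 1.288e-2·ρ^j; need ρ^j ≤ 1e-8/1.288e-2 = 7.76398e-07.
j ≥ ln(7.76398e-07)/ln(0.7699) = -14.0686/-0.26149 = 53.802.
So 54 more iterations are needed.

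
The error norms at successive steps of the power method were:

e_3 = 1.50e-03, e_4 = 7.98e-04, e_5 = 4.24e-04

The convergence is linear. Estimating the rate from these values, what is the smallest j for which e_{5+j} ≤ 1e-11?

28

Rate ρ ≈ e_5/e_4 = 4.24e-04/7.98e-04 = 0.5313.
After j more steps, e_{5+j} ≈ 4.24e-04·ρ^j; need ρ^j ≤ 1e-11/4.24e-04 = 2.35849e-08.
j ≥ ln(2.35849e-08)/ln(0.5313) = -17.5627/-0.63243 = 27.770.
So 28 more iterations are needed.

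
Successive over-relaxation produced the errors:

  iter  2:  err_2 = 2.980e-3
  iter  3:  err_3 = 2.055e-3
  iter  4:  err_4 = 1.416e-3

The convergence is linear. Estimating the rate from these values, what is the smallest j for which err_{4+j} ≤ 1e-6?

Rate ρ ≈ err_4/err_3 = 1.416e-3/2.055e-3 = 0.6891.
After j more steps, err_{4+j} ≈ 1.416e-3·ρ^j; need ρ^j ≤ 1e-6/1.416e-3 = 0.000706215.
j ≥ ln(0.000706215)/ln(0.6891) = -7.2556/-0.37237 = 19.485.
So 20 more iterations are needed.

20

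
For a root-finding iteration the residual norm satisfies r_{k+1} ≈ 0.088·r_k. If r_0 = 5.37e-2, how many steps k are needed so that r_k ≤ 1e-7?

6

After k steps, r_k ≈ 5.37e-2·0.088^k.
Need 0.088^k ≤ 1e-7/5.37e-2 = 1.8622e-06.
k ≥ ln(1.8622e-06)/ln(0.088) = -13.1938/-2.43042 = 5.429.
Smallest integer k = 6.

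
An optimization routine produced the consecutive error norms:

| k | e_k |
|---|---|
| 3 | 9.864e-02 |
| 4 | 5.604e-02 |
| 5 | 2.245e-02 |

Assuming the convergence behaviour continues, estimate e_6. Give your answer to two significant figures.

5.1e-3

First estimate the order: p ≈ ln(e_5/e_4) / ln(e_4/e_3) = ln(2.245e-02/5.604e-02)/ln(5.604e-02/9.864e-02) = ln(0.400607)/ln(0.568127) ≈ 1.6179.
Then e_6 ≈ e_5·(e_5/e_4)^p = 2.245e-02·(0.400607)^1.6179 = 2.245e-02·0.227635 ≈ 0.00511.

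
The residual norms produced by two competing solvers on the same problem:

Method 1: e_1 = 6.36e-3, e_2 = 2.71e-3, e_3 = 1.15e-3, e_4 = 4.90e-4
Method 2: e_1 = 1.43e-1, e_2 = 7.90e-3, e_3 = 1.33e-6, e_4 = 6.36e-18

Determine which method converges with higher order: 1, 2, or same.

2

Method 1: p ≈ ln(4.90e-4/1.15e-3)/ln(1.15e-3/2.71e-3) ≈ 1.00.
Method 2: p ≈ ln(6.36e-18/1.33e-6)/ln(1.33e-6/7.90e-3) ≈ 3.00.
Method 2 has the higher order (≈3.0 vs ≈1.0).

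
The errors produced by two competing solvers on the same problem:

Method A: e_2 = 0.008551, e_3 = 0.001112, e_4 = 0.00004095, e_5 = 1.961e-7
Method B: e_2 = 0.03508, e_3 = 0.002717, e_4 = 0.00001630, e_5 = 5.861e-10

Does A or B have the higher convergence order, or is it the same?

Method A: p ≈ ln(1.961e-7/0.00004095)/ln(0.00004095/0.001112) ≈ 1.62.
Method B: p ≈ ln(5.861e-10/0.00001630)/ln(0.00001630/0.002717) ≈ 2.00.
Method B has the higher order (≈2.0 vs ≈1.6).

B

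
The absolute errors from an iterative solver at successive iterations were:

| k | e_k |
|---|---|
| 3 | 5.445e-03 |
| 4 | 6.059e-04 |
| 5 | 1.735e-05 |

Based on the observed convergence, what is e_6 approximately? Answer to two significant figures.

5.5e-8

First estimate the order: p ≈ ln(e_5/e_4) / ln(e_4/e_3) = ln(1.735e-05/6.059e-04)/ln(6.059e-04/5.445e-03) = ln(0.0286351)/ln(0.111276) ≈ 1.6182.
Then e_6 ≈ e_5·(e_5/e_4)^p = 1.735e-05·(0.0286351)^1.6182 = 1.735e-05·0.00318386 ≈ 5.524e-08.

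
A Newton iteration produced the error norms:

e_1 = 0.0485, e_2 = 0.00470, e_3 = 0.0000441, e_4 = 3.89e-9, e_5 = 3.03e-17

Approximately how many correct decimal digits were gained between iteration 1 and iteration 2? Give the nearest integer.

1

Digits gained ≈ log₁₀(e_1/e_2) = log₁₀(0.0485/0.00470) = log₁₀(10.3191) ≈ 1.014.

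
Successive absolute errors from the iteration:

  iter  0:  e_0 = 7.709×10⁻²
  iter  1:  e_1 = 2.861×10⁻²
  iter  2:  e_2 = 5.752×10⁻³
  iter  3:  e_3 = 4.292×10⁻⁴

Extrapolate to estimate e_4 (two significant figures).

First estimate the order: p ≈ ln(e_3/e_2) / ln(e_2/e_1) = ln(4.292×10⁻⁴/5.752×10⁻³)/ln(5.752×10⁻³/2.861×10⁻²) = ln(0.0746175)/ln(0.201049) ≈ 1.6179.
Then e_4 ≈ e_3·(e_3/e_2)^p = 4.292×10⁻⁴·(0.0746175)^1.6179 = 4.292×10⁻⁴·0.0150096 ≈ 6.442e-06.

6.4e-6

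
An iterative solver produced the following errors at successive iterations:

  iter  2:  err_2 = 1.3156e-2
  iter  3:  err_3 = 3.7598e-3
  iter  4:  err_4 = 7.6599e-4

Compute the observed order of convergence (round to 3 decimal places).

1.270

p ≈ ln(err_4/err_3) / ln(err_3/err_2)
  = ln(7.6599e-4/3.7598e-3) / ln(3.7598e-3/1.3156e-2)
  = ln(0.203732) / ln(0.285786)
  = -1.590950 / -1.252512 ≈ 1.270207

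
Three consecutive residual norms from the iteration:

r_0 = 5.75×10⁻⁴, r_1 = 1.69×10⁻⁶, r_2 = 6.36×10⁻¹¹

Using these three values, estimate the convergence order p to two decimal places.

1.75

p ≈ ln(r_2/r_1) / ln(r_1/r_0)
  = ln(6.36×10⁻¹¹/1.69×10⁻⁶) / ln(1.69×10⁻⁶/5.75×10⁻⁴)
  = ln(3.76331e-05) / ln(0.00293913)
  = -10.18763 / -5.82964 ≈ 1.74756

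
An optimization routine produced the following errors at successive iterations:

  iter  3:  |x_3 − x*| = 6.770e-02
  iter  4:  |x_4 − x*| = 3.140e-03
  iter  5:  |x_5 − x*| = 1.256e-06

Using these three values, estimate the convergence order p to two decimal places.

p ≈ ln(|x_5 − x*|/|x_4 − x*|) / ln(|x_4 − x*|/|x_3 − x*|)
  = ln(1.256e-06/3.140e-03) / ln(3.140e-03/6.770e-02)
  = ln(0.0004) / ln(0.0463811)
  = -7.82405 / -3.07086 ≈ 2.54784

2.55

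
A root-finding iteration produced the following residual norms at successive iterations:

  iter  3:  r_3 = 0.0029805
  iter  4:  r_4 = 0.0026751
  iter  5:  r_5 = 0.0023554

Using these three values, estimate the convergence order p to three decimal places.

p ≈ ln(r_5/r_4) / ln(r_4/r_3)
  = ln(0.0023554/0.0026751) / ln(0.0026751/0.0029805)
  = ln(0.88049) / ln(0.897534)
  = -0.127277 / -0.108104 ≈ 1.177357

1.177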